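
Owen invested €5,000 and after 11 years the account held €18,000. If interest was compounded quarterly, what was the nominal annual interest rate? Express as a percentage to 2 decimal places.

The 44-period growth factor is 18,000/5,000 = 3.6.
r/4 = 3.6^(1/44) − 1 ≈ 0.02954, so r ≈ 4·0.02954 = 11.81601%.

11.82%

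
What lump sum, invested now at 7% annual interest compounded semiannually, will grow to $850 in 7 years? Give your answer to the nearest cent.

$525.11

Growth factor = (1 + 0.035)^14 ≈ 1.61869452.
P = 850/1.61869452 ≈ 525.1145.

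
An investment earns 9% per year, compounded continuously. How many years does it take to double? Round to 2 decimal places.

e^(0.09t) = 2, so 0.09t = ln 2 ≈ 0.69315.
t ≈ 0.69315/0.09 ≈ 7.7016.

7.70 years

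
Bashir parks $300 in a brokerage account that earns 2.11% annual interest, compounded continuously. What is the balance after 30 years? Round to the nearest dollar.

A = P·e^(rt) = 300·e^(0.0211·30) = 300·e^0.633.
e^0.633 ≈ 1.88325187, so A ≈ 564.9756.

$565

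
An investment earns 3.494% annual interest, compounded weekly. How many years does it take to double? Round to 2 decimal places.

(1 + 0.000671923)^(52t) = 2.
52t = ln 2 / ln(1 + 0.000671923) ≈ 0.69315/0.000671697 ≈ 1031.9336.
t ≈ 19.8449.

19.84 years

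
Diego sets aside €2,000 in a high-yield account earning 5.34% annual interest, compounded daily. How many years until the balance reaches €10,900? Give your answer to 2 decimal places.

31.76 years

(1 + 0.000146301)^(365t) = 10,900/2,000 = 5.45.
365t·ln(1 + 0.000146301) = ln(5.45); 365t = 1.6956/0.000146291 ≈ 11590.7298.
t ≈ 31.7554 years.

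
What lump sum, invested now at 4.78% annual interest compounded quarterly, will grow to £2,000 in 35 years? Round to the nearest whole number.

£379

Periodic rate = 4.78%/4 = 0.01195; 140 periods.
P = 2,000/(1 + 0.01195)^140 ≈ 2,000/5.275549023 ≈ 379.1075.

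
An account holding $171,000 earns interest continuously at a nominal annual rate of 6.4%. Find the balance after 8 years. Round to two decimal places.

$285,334.89

A = P·e^(rt) = 171,000·e^(0.064·8) = 171,000·e^0.512.
e^0.512 ≈ 1.66862511014, so A ≈ 285,334.8938.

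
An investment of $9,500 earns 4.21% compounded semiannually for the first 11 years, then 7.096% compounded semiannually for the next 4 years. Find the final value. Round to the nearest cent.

Phase 1: 9,500·(1 + 0.02105)^22 ≈ 15,023.0398.
Phase 2: 15,023.0398·(1 + 0.03548)^8 ≈ 19,855.9897.

$19,855.99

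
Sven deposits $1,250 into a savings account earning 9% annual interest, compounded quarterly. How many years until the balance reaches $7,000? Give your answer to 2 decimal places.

19.36 years

(1 + 0.0225)^(4t) = 7,000/1,250 = 5.6.
4t·ln(1 + 0.0225) = ln(5.6); 4t = 1.7228/0.0222506 ≈ 77.4256.
t ≈ 19.3564 years.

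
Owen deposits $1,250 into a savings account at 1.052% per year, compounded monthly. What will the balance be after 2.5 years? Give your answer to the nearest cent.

Periodic rate = 1.052%/12 = 0.000876667; periods = 12·2.5 = 30.
A = 1,250·(1 + 0.01052/12)^30 ≈ 1,250·1.026637069 ≈ 1,283.2963.

$1,283.30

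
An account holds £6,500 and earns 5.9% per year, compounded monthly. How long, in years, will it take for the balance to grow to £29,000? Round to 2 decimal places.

(1 + 0.00491667)^(12t) = 29,000/6,500 = 4.4615.
12t·ln(1 + 0.00491667) = ln(4.4615); 12t = 1.4955/0.00490462 ≈ 304.9153.
t ≈ 25.4096 years.

25.41 years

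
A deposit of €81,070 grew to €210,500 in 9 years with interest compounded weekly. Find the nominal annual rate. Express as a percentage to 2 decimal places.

10.61%

The 468-period growth factor is 210,500/81,070 = 2.59652.
r/52 = 2.59652^(1/468) − 1 ≈ 0.00204091, so r ≈ 52·0.00204091 = 10.61273%.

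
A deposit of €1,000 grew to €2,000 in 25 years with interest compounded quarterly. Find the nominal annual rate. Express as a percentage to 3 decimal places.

2.782%

(1 + r/4)^100 = 2,000/1,000 = 2.
1 + r/4 = 2^(1/100) ≈ 1.006956, so r/4 ≈ 0.00695555.
r ≈ 4·0.00695555 = 2.78222%.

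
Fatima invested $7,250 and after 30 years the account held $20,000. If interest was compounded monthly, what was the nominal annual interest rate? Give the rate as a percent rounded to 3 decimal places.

3.387%

The 360-period growth factor is 20,000/7,250 = 2.75862.
r/12 = 2.75862^(1/360) − 1 ≈ 0.00282267, so r ≈ 12·0.00282267 = 3.38721%.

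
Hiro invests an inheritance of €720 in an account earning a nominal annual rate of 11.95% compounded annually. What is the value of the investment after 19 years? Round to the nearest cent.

€6,148.80

Growth factor = (1 + 0.1195)^19 ≈ 8.539999797.
A ≈ 720 × 8.539999797 ≈ 6,148.7999.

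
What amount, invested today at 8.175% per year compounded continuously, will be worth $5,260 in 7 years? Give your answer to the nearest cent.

P = A·e^(−rt) = 5,260·e^(−0.57225).
e^(−0.57225) ≈ 0.5642544369, so P ≈ 2,967.9783.

$2,967.98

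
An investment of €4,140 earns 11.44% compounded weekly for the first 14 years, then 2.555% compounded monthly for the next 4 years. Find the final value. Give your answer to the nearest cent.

After 14 years at 11.44%: 4,140 × 4.9522440618 ≈ 20,502.2904.
Then 4 years at 2.555%: 20,502.2904 × 1.10748464 ≈ 22,705.9717.

€22,705.97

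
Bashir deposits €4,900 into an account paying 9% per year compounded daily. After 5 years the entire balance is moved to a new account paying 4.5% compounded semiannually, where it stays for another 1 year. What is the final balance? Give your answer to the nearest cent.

€8,033.99

After 5 years at 9%: 4,900 × 1.568225193 ≈ 7,684.3034.
Then 1 years at 4.5%: 7,684.3034 × 1.04550625 ≈ 8,033.9873.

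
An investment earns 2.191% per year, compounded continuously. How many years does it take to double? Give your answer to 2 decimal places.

31.64 years

e^(0.02191t) = 2, so 0.02191t = ln 2 ≈ 0.69315.
t ≈ 0.69315/0.02191 ≈ 31.6361.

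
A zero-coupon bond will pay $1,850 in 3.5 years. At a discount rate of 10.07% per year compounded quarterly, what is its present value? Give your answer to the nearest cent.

Growth factor = (1 + 0.025175)^14 ≈ 1.416354924.
P = 1,850/1.416354924 ≈ 1,306.1698.

$1,306.17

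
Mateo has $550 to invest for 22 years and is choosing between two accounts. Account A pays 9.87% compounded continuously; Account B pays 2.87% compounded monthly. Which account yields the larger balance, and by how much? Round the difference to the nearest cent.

A: e^(0.0987·22) = e^2.1714 ≈ 8.770554226, so 550 × 8.770554226 ≈ 4,823.8048.
B: (1 + 0.0287/12)^264 ≈ 1.878824194, so 550 × 1.878824194 ≈ 1,033.3533.
Difference ≈ 3,790.4515 in favor of A.

Account A, by $3,790.45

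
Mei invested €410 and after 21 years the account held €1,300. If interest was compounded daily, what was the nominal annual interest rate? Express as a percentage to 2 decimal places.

The 7665-period growth factor is 1,300/410 = 3.17073.
r/365 = 3.17073^(1/7665) − 1 ≈ 0.000150561, so r ≈ 365·0.000150561 = 5.49547%.

5.50%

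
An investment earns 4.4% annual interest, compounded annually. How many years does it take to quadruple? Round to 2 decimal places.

(1 + 0.044)^t = 4.
t = ln 4 / ln(1 + 0.044) ≈ 1.3863/0.0430595 ≈ 32.1949.

32.19 years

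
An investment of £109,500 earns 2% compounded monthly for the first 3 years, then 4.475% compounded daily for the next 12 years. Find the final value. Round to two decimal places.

£198,907.86

Phase 1: 109,500·(1 + 0.02/12)^36 ≈ 116,265.2949.
Phase 2: 116,265.2949·(1 + 0.04475/365)^4380 ≈ 198,907.8572.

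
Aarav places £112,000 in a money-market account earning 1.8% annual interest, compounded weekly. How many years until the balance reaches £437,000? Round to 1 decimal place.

(1 + 0.000346154)^(52t) = 437,000/112,000 = 3.9018.
52t·ln(1 + 0.000346154) = ln(3.9018); 52t = 1.3614/0.000346094 ≈ 3933.7132.
t ≈ 75.6483 years.

75.6 years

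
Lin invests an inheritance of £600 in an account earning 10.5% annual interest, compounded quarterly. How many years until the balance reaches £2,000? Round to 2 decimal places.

We need (1 + 0.02625)^(4t) = 3.3333, so 4t = ln 3.3333 / ln 1.02625 ≈ 46.4650.
t ≈ 46.4650/4 = 11.6163 years.

11.62 years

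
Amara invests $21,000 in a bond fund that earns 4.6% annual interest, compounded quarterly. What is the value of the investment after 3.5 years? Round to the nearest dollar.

Growth factor = (1 + 0.0115)^14 ≈ 1.1736062658.
A ≈ 21,000 × 1.1736062658 ≈ 24,645.7316.

$24,646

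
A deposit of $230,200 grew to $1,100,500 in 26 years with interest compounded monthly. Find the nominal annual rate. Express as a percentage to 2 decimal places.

6.03%

The 312-period growth factor is 1,100,500/230,200 = 4.78063.
r/12 = 4.78063^(1/312) − 1 ≈ 0.00502725, so r ≈ 12·0.00502725 = 6.03270%.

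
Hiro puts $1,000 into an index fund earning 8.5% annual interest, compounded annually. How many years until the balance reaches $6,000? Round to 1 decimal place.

22.0 years

We need (1 + 0.085)^t = 6, so t = ln 6 / ln 1.085 ≈ 21.9632.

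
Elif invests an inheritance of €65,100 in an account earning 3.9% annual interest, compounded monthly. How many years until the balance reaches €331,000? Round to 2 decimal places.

(1 + 0.00325)^(12t) = 331,000/65,100 = 5.0845.
12t·ln(1 + 0.00325) = ln(5.0845); 12t = 1.6262/0.00324473 ≈ 501.1800.
t ≈ 41.7650 years.

41.76 years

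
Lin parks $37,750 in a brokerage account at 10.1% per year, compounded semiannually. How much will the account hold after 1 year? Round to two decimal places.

Periodic rate = 10.1%/2 = 0.0505; periods = 2·1 = 2.
A = 37,750·(1 + 0.0505)^2 ≈ 37,750·1.10355025 ≈ 41,659.0219.

$41,659.02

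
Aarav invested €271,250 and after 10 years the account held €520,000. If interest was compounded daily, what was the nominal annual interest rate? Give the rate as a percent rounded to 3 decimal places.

(1 + r/365)^3650 = 520,000/271,250 = 1.91705.
1 + r/365 = 1.91705^(1/3650) ≈ 1.000178, so r/365 ≈ 0.000178314.
r ≈ 365·0.000178314 = 6.50846%.

6.508%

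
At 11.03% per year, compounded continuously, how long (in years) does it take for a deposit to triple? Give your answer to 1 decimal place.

10.0 years

e^(0.1103t) = 3, so 0.1103t = ln 3 ≈ 1.0986.
t ≈ 1.0986/0.1103 ≈ 9.9602.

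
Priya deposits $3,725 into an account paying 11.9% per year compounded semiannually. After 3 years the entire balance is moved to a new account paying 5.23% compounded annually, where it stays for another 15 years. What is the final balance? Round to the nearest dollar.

$11,319

Phase 1: 3,725·(1 + 0.0595)^6 ≈ 5,269.0466.
Phase 2: 5,269.0466·(1 + 0.0523)^15 ≈ 11,319.4571.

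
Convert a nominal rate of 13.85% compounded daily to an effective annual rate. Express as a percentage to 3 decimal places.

EAR = (1 + 13.85%/365)^365 − 1 = (1 + 0.000379452)^365 − 1.
(1 + 0.000379452)^365 ≈ 1.14852, so EAR ≈ 14.85195%.

14.852%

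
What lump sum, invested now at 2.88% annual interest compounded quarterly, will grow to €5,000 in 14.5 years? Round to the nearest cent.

€3,298.06

Periodic rate = 2.88%/4 = 0.0072; 58 periods.
P = 5,000/(1 + 0.0072)^58 ≈ 5,000/1.516043252 ≈ 3,298.0589.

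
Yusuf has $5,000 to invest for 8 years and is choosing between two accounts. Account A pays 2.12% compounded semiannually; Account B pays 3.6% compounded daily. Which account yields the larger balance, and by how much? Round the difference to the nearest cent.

A: (1 + 0.0106)^16 ≈ 1.183773742, so 5,000 × 1.183773742 ≈ 5,918.8687.
B: (1 + 0.036/365)^2920 ≈ 1.333738362, so 5,000 × 1.333738362 ≈ 6,668.6918.
Difference ≈ 749.8231 in favor of B.

Account B, by $749.82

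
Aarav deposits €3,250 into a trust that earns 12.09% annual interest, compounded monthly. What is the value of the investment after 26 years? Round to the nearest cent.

Periodic rate = 12.09%/12 = 0.010075; periods = 12·26 = 312.
A = 3,250·(1 + 0.010075)^312 ≈ 3,250·22.820760795 ≈ 74,167.4726.

€74,167.47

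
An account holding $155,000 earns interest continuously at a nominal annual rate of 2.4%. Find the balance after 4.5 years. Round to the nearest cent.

$172,677.40

A = P·e^(rt) = 155,000·e^(0.024·4.5) = 155,000·e^0.108.
e^0.108 ≈ 1.11404774539, so A ≈ 172,677.4005.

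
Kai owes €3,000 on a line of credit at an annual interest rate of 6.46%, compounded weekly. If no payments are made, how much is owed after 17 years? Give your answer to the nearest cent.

€8,990.16

Periodic rate = 6.46%/52 = 0.00124231; periods = 52·17 = 884.
A = 3,000·(1 + 0.0646/52)^884 ≈ 3,000·2.996720168 ≈ 8,990.1605.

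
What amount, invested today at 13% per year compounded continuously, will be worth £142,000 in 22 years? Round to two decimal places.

P = A·e^(−rt) = 142,000·e^(−2.86).
e^(−2.86) ≈ 0.0572687602655, so P ≈ 8,132.1640.

£8,132.16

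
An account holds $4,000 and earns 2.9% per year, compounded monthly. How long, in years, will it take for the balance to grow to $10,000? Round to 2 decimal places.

31.63 years

(1 + 0.00241667)^(12t) = 10,000/4,000 = 2.5.
12t·ln(1 + 0.00241667) = ln(2.5); 12t = 0.91629/0.00241375 ≈ 379.6127.
t ≈ 31.6344 years.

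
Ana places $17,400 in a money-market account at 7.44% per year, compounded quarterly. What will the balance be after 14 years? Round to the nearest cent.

$48,837.66

Growth factor = (1 + 0.0186)^56 ≈ 2.8067622259.
A ≈ 17,400 × 2.8067622259 ≈ 48,837.6627.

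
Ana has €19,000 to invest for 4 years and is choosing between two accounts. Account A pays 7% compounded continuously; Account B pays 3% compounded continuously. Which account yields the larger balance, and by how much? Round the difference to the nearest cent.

Account A growth factor: e^(0.07·4) = e^0.28 ≈ 1.3231298123; balance ≈ 25,139.4664.
Account B growth factor: e^(0.03·4) = e^0.12 ≈ 1.1274968516; balance ≈ 21,422.4402.
Account A is larger by 3,717.0263.

Account A, by €3,717.03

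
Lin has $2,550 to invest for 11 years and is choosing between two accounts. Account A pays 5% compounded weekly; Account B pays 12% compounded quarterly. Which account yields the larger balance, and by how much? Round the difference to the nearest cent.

Account B, by $4,943.58

A: (1 + 0.05/52)^572 ≈ 1.73279506, so 2,550 × 1.73279506 ≈ 4,418.6274.
B: (1 + 0.03)^44 ≈ 3.671452273, so 2,550 × 3.671452273 ≈ 9,362.2033.
Difference ≈ 4,943.5759 in favor of B.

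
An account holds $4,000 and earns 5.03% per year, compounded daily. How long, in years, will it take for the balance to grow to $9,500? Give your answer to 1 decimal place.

17.2 years

We need (1 + 0.000137808)^(365t) = 2.375, so 365t = ln 2.375 / ln 1.000138 ≈ 6277.2529.
t ≈ 6277.2529/365 = 17.1980 years.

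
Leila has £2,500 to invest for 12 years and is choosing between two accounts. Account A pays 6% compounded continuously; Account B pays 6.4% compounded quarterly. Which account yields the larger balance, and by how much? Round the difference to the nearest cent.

Account B, by £219.89

Account A growth factor: e^(0.06·12) = e^0.72 ≈ 2.054433211; balance ≈ 5,136.0830.
Account B growth factor: (1 + 0.016)^48 ≈ 2.142387282; balance ≈ 5,355.9682.
Account B is larger by 219.8852.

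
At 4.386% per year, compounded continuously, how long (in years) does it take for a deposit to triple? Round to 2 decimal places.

25.05 years

e^(0.04386t) = 3, so 0.04386t = ln 3 ≈ 1.0986.
t ≈ 1.0986/0.04386 ≈ 25.0482.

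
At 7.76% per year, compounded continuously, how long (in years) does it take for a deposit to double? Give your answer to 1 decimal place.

8.9 years

e^(0.0776t) = 2, so 0.0776t = ln 2 ≈ 0.69315.
t ≈ 0.69315/0.0776 ≈ 8.9323.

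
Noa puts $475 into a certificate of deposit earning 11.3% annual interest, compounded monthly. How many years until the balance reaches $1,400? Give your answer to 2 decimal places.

We need (1 + 0.00941667)^(12t) = 2.9474, so 12t = ln 2.9474 / ln 1.009417 ≈ 115.3268.
t ≈ 115.3268/12 = 9.6106 years.

9.61 years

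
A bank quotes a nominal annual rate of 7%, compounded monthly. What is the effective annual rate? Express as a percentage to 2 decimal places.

One year is 12 periods at 0.00583333 each: (1 + 0.00583333)^12 ≈ 1.07229.
EAR = 1.07229 − 1 ≈ 7.22901%.

7.23%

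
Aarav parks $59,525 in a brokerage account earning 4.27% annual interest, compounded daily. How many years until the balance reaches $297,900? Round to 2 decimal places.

37.72 years

(1 + 0.000116986)^(365t) = 297,900/59,525 = 5.0046.
365t·ln(1 + 0.000116986) = ln(5.0046); 365t = 1.6104/0.000116979 ≈ 13766.1901.
t ≈ 37.7156 years.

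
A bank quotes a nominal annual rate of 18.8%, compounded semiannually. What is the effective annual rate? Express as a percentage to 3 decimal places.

EAR = (1 + 18.8%/2)^2 − 1 = (1 + 0.094)^2 − 1.
(1 + 0.094)^2 ≈ 1.196836, so EAR ≈ 19.68360%.

19.684%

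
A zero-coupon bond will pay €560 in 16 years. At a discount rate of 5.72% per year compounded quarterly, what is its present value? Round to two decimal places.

Periodic rate = 5.72%/4 = 0.0143; 64 periods.
P = 560/(1 + 0.0143)^64 ≈ 560/2.48113978 ≈ 225.7027.

€225.70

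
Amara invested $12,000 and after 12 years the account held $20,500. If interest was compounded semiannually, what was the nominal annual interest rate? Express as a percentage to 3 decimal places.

(1 + r/2)^24 = 20,500/12,000 = 1.70833.
1 + r/2 = 1.70833^(1/24) ≈ 1.022564, so r/2 ≈ 0.0225641.
r ≈ 2·0.0225641 = 4.51281%.

4.513%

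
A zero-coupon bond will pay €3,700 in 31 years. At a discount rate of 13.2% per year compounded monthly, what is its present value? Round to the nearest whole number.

€63

Periodic rate = 13.2%/12 = 0.011; 372 periods.
P = 3,700/(1 + 0.011)^372 ≈ 3,700/58.53692164 ≈ 63.2080.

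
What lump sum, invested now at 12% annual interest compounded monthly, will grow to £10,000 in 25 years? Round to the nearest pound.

Periodic rate = 12%/12 = 0.01; 300 periods.
P = 10,000/(1 + 0.01)^300 ≈ 10,000/19.78846626 ≈ 505.3449.

£505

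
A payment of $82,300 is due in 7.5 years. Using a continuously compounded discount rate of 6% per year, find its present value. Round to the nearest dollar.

$52,477

P = A·e^(−rt) = 82,300·e^(−0.45).
e^(−0.45) ≈ 0.63762815162, so P ≈ 52,476.7969.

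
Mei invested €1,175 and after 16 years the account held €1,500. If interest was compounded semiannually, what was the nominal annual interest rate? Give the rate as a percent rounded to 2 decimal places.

1.53%

The 32-period growth factor is 1,500/1,175 = 1.2766.
r/2 = 1.2766^(1/32) − 1 ≈ 0.00766035, so r ≈ 2·0.00766035 = 1.53207%.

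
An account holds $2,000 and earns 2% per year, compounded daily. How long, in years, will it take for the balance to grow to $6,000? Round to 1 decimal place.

54.9 years

We need (1 + 0.0000547945)^(365t) = 3, so 365t = ln 3 / ln 1.000055 ≈ 20050.2236.
t ≈ 20050.2236/365 = 54.9321 years.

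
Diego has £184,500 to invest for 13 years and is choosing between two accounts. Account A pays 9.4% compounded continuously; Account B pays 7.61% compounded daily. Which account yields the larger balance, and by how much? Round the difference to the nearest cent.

A: e^(0.094·13) = e^1.222 ≈ 3.39396888798, so 184,500 × 3.39396888798 ≈ 626,187.2598.
B: (1 + 0.0761/365)^4745 ≈ 2.68907396441, so 184,500 × 2.68907396441 ≈ 496,134.1464.
Difference ≈ 130,053.1134 in favor of A.

Account A, by £130,053.11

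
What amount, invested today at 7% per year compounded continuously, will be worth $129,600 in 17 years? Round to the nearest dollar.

P = A·e^(−rt) = 129,600·e^(−1.19).
e^(−1.19) ≈ 0.304221264067, so P ≈ 39,427.0758.

$39,427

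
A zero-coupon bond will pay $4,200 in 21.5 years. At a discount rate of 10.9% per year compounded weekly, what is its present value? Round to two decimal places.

Periodic rate = 10.9%/52 = 0.00209615; 1118 periods.
P = 4,200/(1 + 0.109/52)^1118 ≈ 4,200/10.3921141 ≈ 404.1526.

$404.15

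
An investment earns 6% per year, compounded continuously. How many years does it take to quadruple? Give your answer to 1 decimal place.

23.1 years

e^(0.06t) = 4, so 0.06t = ln 4 ≈ 1.3863.
t ≈ 1.3863/0.06 ≈ 23.1049.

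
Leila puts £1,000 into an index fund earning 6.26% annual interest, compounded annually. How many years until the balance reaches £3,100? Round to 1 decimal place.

(1 + 0.0626)^t = 3,100/1,000 = 3.1.
t·ln(1 + 0.0626) = ln(3.1); t = 1.1314/0.0607187 ≈ 18.6335.

18.6 years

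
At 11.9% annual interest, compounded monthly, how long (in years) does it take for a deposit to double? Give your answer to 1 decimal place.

5.9 years

(1 + 0.00991667)^(12t) = 2.
12t = ln 2 / ln(1 + 0.00991667) ≈ 0.69315/0.00986782 ≈ 70.2432.
t ≈ 5.8536.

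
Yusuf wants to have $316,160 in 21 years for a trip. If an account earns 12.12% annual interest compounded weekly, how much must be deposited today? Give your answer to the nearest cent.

Growth factor = (1 + 0.1212/52)^1092 ≈ 12.7080857481.
P = 316,160/12.7080857481 ≈ 24,878.6486.

$24,878.65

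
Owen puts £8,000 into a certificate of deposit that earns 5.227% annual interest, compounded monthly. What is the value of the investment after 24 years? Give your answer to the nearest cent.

£27,971.81

Growth factor = (1 + 0.05227/12)^288 ≈ 3.496476528.
A ≈ 8,000 × 3.496476528 ≈ 27,971.8122.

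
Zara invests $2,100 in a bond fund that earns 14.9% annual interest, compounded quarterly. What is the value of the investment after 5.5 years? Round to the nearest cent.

$4,695.21

Growth factor = (1 + 0.03725)^22 ≈ 2.235814442.
A ≈ 2,100 × 2.235814442 ≈ 4,695.2103.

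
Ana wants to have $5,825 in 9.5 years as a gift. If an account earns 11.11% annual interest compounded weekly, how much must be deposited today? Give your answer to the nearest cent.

$2,029.59

Periodic rate = 11.11%/52 = 0.00213654; 494 periods.
P = 5,825/(1 + 0.1111/52)^494 ≈ 5,825/2.870034638 ≈ 2,029.5922.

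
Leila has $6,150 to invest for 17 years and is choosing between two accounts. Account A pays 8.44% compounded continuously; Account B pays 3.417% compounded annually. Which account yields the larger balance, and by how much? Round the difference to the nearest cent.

A: e^(0.0844·17) = e^1.4348 ≈ 4.1988051638, so 6,150 × 4.1988051638 ≈ 25,822.6518.
B: (1 + 0.03417)^17 ≈ 1.7703653447, so 6,150 × 1.7703653447 ≈ 10,887.7469.
Difference ≈ 14,934.9049 in favor of A.

Account A, by $14,934.90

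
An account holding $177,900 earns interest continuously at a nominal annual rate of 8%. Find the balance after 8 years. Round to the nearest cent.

A = P·e^(rt) = 177,900·e^(0.08·8) = 177,900·e^0.64.
e^0.64 ≈ 1.8964808793, so A ≈ 337,383.9484.

$337,383.95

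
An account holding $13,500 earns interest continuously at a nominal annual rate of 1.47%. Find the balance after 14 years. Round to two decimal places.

$16,584.85

A = P·e^(rt) = 13,500·e^(0.0147·14) = 13,500·e^0.2058.
e^0.2058 ≈ 1.2285074779, so A ≈ 16,584.8510.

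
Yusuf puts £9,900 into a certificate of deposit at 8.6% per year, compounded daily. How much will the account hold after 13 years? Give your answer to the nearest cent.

£30,277.45

Periodic rate = 8.6%/365 = 0.000235616; periods = 365·13 = 4745.
A = 9,900·(1 + 0.086/365)^4745 ≈ 9,900·3.0583278461 ≈ 30,277.4457.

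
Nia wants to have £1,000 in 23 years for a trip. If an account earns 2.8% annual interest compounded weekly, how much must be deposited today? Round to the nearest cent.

Periodic rate = 2.8%/52 = 0.000538462; 1196 periods.
P = 1,000/(1 + 0.028/52)^1196 ≈ 1,000/1.903752 ≈ 525.2785.

£525.28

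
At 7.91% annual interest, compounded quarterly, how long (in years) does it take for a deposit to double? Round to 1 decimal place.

(1 + 0.019775)^(4t) = 2.
4t = ln 2 / ln(1 + 0.019775) ≈ 0.69315/0.019582 ≈ 35.3971.
t ≈ 8.8493.

8.8 years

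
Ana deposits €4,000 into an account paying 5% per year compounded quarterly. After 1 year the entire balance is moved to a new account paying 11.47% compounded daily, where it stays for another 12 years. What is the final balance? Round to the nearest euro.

Phase 1: 4,000·(1 + 0.0125)^4 ≈ 4,203.7813.
Phase 2: 4,203.7813·(1 + 0.1147/365)^4380 ≈ 16,645.9713.

€16,646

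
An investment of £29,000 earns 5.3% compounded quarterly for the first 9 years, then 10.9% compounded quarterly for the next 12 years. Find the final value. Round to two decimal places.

£169,297.77

Phase 1: 29,000·(1 + 0.01325)^36 ≈ 46,579.6311.
Phase 2: 46,579.6311·(1 + 0.02725)^48 ≈ 169,297.7716.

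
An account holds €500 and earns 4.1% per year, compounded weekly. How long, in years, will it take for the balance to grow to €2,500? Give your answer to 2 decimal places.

39.27 years

We need (1 + 0.000788462)^(52t) = 5, so 52t = ln 5 / ln 1.000788 ≈ 2042.0429.
t ≈ 2042.0429/52 = 39.2701 years.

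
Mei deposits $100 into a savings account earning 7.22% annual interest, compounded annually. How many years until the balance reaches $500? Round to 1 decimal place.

(1 + 0.0722)^t = 500/100 = 5.
t·ln(1 + 0.0722) = ln(5); t = 1.6094/0.0697126 ≈ 23.0868.

23.1 years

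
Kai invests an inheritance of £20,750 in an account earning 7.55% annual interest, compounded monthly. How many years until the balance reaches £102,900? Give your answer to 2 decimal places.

21.27 years

We need (1 + 0.00629167)^(12t) = 4.959, so 12t = ln 4.959 / ln 1.006292 ≈ 255.2969.
t ≈ 255.2969/12 = 21.2747 years.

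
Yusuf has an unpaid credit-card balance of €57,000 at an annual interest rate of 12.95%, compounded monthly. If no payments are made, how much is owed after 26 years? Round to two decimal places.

€1,622,970.12

Periodic rate = 12.95%/12 = 0.0107917; periods = 12·26 = 312.
A = 57,000·(1 + 0.1295/12)^312 ≈ 57,000·28.47315994782 ≈ 1,622,970.1170.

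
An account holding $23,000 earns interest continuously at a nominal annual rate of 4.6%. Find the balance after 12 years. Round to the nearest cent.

$39,944.63

A = P·e^(rt) = 23,000·e^(0.046·12) = 23,000·e^0.552.
e^0.552 ≈ 1.7367229927, so A ≈ 39,944.6288.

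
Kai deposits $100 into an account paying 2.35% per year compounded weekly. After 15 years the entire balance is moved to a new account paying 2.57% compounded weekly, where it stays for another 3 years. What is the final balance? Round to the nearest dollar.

$154

After 15 years at 2.35%: 100 × 1.42250638 ≈ 142.2506.
Then 3 years at 2.57%: 142.2506 × 1.08012951 ≈ 153.6491.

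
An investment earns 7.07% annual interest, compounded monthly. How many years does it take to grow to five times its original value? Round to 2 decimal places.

22.83 years

(1 + 0.00589167)^(12t) = 5.
12t = ln 5 / ln(1 + 0.00589167) ≈ 1.6094/0.00587438 ≈ 273.9759.
t ≈ 22.8313.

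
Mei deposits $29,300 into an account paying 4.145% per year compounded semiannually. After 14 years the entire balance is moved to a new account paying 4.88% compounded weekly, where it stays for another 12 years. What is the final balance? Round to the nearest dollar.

$93,436

After 14 years at 4.145%: 29,300 × 1.7760085441 ≈ 52,037.0503.
Then 12 years at 4.88%: 52,037.0503 × 1.7955751533 ≈ 93,436.4346.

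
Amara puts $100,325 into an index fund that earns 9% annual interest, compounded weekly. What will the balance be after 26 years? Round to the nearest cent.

$1,039,393.08

Periodic rate = 9%/52 = 0.00173077; periods = 52·26 = 1352.
A = 100,325·(1 + 0.09/52)^1352 ≈ 100,325·10.36026000485 ≈ 1,039,393.0850.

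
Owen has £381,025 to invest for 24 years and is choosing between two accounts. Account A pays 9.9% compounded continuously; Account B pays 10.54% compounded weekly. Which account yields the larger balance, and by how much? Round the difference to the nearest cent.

Account B, by £668,558.16

A: e^(0.099·24) = e^2.376 ≈ 10.76176957656, so 381,025 × 10.76176957656 ≈ 4,100,503.2529.
B: (1 + 0.1054/52)^1248 ≈ 12.51640027866, so 381,025 × 12.51640027866 ≈ 4,769,061.4162.
Difference ≈ 668,558.1633 in favor of B.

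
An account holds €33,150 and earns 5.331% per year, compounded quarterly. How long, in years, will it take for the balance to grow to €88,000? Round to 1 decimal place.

We need (1 + 0.0133275)^(4t) = 2.6546, so 4t = ln 2.6546 / ln 1.013327 ≈ 73.7412.
t ≈ 73.7412/4 = 18.4353 years.

18.4 years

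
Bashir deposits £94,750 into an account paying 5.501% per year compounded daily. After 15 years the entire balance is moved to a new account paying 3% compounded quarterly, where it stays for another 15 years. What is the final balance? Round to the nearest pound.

£338,543

Phase 1: 94,750·(1 + 0.05501/365)^5475 ≈ 216,227.1921.
Phase 2: 216,227.1921·(1 + 0.0075)^60 ≈ 338,542.8121.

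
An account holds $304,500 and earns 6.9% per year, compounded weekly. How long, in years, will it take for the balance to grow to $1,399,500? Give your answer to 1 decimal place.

(1 + 0.00132692)^(52t) = 1,399,500/304,500 = 4.5961.
52t·ln(1 + 0.00132692) = ln(4.5961); 52t = 1.5252/0.00132604 ≈ 1150.1879.
t ≈ 22.1190 years.

22.1 years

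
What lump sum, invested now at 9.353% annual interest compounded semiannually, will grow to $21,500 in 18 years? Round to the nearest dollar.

Growth factor = (1 + 0.046765)^36 ≈ 5.1828775407.
P = 21,500/5.1828775407 ≈ 4,148.2747.

$4,148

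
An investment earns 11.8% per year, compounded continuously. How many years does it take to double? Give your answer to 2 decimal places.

e^(0.118t) = 2, so 0.118t = ln 2 ≈ 0.69315.
t ≈ 0.69315/0.118 ≈ 5.8741.

5.87 years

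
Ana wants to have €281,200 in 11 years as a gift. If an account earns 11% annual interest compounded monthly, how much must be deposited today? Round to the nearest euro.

€84,317

Growth factor = (1 + 0.11/12)^132 ≈ 3.33505051628.
P = 281,200/3.33505051628 ≈ 84,316.5639.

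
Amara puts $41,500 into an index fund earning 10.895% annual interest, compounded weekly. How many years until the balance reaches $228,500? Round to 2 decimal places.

15.67 years

We need (1 + 0.00209519)^(52t) = 5.506, so 52t = ln 5.506 / ln 1.002095 ≈ 815.0227.
t ≈ 815.0227/52 = 15.6735 years.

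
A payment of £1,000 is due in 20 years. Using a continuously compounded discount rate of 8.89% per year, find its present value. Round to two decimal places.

P = A·e^(−rt) = 1,000·e^(−1.778).
e^(−1.778) ≈ 0.168975761, so P ≈ 168.9758.

£168.98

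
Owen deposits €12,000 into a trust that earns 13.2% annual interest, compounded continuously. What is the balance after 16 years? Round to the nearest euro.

€99,177

A = P·e^(rt) = 12,000·e^(0.132·16) = 12,000·e^2.112.
e^2.112 ≈ 8.2647542747, so A ≈ 99,177.0513.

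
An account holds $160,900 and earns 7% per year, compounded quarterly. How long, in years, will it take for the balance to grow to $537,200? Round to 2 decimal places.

We need (1 + 0.0175)^(4t) = 3.3387, so 4t = ln 3.3387 / ln 1.0175 ≈ 69.4918.
t ≈ 69.4918/4 = 17.3729 years.

17.37 years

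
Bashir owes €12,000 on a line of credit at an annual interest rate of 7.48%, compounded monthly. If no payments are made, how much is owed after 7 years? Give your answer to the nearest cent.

€20,224.23

Growth factor = (1 + 0.0748/12)^84 ≈ 1.6853527064.
A ≈ 12,000 × 1.6853527064 ≈ 20,224.2325.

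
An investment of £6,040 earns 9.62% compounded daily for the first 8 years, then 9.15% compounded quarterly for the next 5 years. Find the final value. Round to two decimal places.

Phase 1: 6,040·(1 + 0.0962/365)^2920 ≈ 13,038.4490.
Phase 2: 13,038.4490·(1 + 0.022875)^20 ≈ 20,496.3825.

£20,496.38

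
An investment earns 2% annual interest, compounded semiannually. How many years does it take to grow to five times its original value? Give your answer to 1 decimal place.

(1 + 0.01)^(2t) = 5.
2t = ln 5 / ln(1 + 0.01) ≈ 1.6094/0.00995033 ≈ 161.7472.
t ≈ 80.8736.

80.9 years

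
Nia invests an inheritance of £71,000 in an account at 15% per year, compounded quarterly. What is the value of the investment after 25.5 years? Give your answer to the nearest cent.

£3,034,206.25

Periodic rate = 15%/4 = 0.0375; periods = 4·25.5 = 102.
A = 71,000·(1 + 0.0375)^102 ≈ 71,000·42.73529922721 ≈ 3,034,206.2451.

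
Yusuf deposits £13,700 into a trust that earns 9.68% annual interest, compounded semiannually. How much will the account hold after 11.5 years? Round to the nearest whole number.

£40,630

Periodic rate = 9.68%/2 = 0.0484; periods = 2·11.5 = 23.
A = 13,700·(1 + 0.0484)^23 ≈ 13,700·2.9656594724 ≈ 40,629.5348.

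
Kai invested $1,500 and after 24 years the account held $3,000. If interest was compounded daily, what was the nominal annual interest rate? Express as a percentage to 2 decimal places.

The 8760-period growth factor is 3,000/1,500 = 2.
r/365 = 2^(1/8760) − 1 ≈ 0.0000791295, so r ≈ 365·0.0000791295 = 2.88823%.

2.89%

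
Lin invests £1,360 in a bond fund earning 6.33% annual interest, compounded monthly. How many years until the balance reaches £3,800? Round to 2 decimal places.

(1 + 0.005275)^(12t) = 3,800/1,360 = 2.7941.
12t·ln(1 + 0.005275) = ln(2.7941); 12t = 1.0275/0.00526114 ≈ 195.3031.
t ≈ 16.2753 years.

16.28 years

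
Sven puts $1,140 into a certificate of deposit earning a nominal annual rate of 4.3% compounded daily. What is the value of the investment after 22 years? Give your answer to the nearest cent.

$2,935.78

Periodic rate = 4.3%/365 = 0.000117808; periods = 365·22 = 8030.
A = 1,140·(1 + 0.043/365)^8030 ≈ 1,140·2.575243985 ≈ 2,935.7781.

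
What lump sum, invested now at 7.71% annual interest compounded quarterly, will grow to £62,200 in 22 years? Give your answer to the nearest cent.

Growth factor = (1 + 0.019275)^88 ≈ 5.3658776055.
P = 62,200/5.3658776055 ≈ 11,591.7664.

£11,591.77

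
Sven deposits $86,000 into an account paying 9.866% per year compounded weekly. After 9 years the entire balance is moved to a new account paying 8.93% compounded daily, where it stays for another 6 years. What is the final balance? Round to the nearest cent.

$356,801.81

Phase 1: 86,000·(1 + 0.09866/52)^468 ≈ 208,814.4404.
Phase 2: 208,814.4404·(1 + 0.0893/365)^2190 ≈ 356,801.8121.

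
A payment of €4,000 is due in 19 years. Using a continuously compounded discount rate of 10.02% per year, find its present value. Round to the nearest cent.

€596.01

P = A·e^(−rt) = 4,000·e^(−1.9038).
e^(−1.9038) ≈ 0.149001337, so P ≈ 596.0053.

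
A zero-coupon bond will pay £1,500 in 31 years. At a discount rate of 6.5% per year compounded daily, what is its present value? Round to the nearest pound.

£200

Growth factor = (1 + 0.065/365)^11315 ≈ 7.499381898.
P = 1,500/7.499381898 ≈ 200.0165.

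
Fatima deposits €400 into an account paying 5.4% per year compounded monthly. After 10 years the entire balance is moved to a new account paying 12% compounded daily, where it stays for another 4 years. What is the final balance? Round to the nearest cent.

€1,107.85

Phase 1: 400·(1 + 0.0045)^120 ≈ 685.5718.
Phase 2: 685.5718·(1 + 0.12/365)^1460 ≈ 1,107.8476.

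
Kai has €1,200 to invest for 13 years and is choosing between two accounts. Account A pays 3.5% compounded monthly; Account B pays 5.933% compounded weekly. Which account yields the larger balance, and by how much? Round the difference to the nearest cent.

Account B, by €703.77

Account A growth factor: (1 + 0.035/12)^156 ≈ 1.575129901; balance ≈ 1,890.1559.
Account B growth factor: (1 + 0.05933/52)^676 ≈ 2.161603545; balance ≈ 2,593.9243.
Account B is larger by 703.7684.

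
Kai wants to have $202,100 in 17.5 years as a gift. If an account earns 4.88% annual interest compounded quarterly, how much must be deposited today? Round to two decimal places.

Periodic rate = 4.88%/4 = 0.0122; 70 periods.
P = 202,100/(1 + 0.0122)^70 ≈ 202,100/2.33691710876 ≈ 86,481.4585.

$86,481.46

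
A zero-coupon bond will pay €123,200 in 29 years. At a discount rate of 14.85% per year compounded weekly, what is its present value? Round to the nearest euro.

Growth factor = (1 + 0.1485/52)^1508 ≈ 73.7265144957.
P = 123,200/73.7265144957 ≈ 1,671.0406.

€1,671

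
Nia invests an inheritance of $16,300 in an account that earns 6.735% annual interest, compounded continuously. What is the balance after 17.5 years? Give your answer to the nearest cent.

A = P·e^(rt) = 16,300·e^(0.06735·17.5) = 16,300·e^1.178625.
e^1.178625 ≈ 3.2499025134, so A ≈ 52,973.4110.

$52,973.41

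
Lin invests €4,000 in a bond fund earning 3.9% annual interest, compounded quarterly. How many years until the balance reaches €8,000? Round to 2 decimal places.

(1 + 0.00975)^(4t) = 8,000/4,000 = 2.
4t·ln(1 + 0.00975) = ln(2); 4t = 0.69315/0.00970278 ≈ 71.4380.
t ≈ 17.8595 years.

17.86 years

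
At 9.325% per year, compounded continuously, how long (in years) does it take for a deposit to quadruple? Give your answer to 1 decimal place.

e^(0.09325t) = 4, so 0.09325t = ln 4 ≈ 1.3863.
t ≈ 1.3863/0.09325 ≈ 14.8664.

14.9 years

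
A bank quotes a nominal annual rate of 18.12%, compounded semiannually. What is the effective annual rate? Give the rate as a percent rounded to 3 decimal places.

EAR = (1 + 18.12%/2)^2 − 1 = (1 + 0.0906)^2 − 1.
(1 + 0.0906)^2 ≈ 1.189408, so EAR ≈ 18.94084%.

18.941%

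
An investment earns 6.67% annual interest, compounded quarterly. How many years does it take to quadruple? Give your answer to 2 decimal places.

20.96 years

(1 + 0.016675)^(4t) = 4.
4t = ln 4 / ln(1 + 0.016675) ≈ 1.3863/0.0165375 ≈ 83.8273.
t ≈ 20.9568.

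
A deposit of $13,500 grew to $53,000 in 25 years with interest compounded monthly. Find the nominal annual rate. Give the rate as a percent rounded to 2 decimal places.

The 300-period growth factor is 53,000/13,500 = 3.92593.
r/12 = 3.92593^(1/300) − 1 ≈ 0.00456908, so r ≈ 12·0.00456908 = 5.48290%.

5.48%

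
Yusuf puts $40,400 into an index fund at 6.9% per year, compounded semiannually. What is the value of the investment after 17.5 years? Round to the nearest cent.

$132,418.51

Growth factor = (1 + 0.0345)^35 ≈ 3.27768584104.
A ≈ 40,400 × 3.27768584104 ≈ 132,418.5080.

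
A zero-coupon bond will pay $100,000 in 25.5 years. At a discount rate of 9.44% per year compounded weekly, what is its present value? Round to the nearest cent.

$9,026.39

Growth factor = (1 + 0.0944/52)^1326 ≈ 11.07862575.
P = 100,000/11.07862575 ≈ 9,026.3903.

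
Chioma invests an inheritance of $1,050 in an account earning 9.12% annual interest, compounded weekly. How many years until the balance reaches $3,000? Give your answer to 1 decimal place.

11.5 years

We need (1 + 0.00175385)^(52t) = 2.8571, so 52t = ln 2.8571 / ln 1.001754 ≈ 599.1075.
t ≈ 599.1075/52 = 11.5213 years.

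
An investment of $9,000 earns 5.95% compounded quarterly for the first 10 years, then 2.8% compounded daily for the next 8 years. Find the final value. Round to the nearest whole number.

Phase 1: 9,000·(1 + 0.014875)^40 ≈ 16,245.9341.
Phase 2: 16,245.9341·(1 + 0.028/365)^2920 ≈ 20,324.6427.

$20,325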